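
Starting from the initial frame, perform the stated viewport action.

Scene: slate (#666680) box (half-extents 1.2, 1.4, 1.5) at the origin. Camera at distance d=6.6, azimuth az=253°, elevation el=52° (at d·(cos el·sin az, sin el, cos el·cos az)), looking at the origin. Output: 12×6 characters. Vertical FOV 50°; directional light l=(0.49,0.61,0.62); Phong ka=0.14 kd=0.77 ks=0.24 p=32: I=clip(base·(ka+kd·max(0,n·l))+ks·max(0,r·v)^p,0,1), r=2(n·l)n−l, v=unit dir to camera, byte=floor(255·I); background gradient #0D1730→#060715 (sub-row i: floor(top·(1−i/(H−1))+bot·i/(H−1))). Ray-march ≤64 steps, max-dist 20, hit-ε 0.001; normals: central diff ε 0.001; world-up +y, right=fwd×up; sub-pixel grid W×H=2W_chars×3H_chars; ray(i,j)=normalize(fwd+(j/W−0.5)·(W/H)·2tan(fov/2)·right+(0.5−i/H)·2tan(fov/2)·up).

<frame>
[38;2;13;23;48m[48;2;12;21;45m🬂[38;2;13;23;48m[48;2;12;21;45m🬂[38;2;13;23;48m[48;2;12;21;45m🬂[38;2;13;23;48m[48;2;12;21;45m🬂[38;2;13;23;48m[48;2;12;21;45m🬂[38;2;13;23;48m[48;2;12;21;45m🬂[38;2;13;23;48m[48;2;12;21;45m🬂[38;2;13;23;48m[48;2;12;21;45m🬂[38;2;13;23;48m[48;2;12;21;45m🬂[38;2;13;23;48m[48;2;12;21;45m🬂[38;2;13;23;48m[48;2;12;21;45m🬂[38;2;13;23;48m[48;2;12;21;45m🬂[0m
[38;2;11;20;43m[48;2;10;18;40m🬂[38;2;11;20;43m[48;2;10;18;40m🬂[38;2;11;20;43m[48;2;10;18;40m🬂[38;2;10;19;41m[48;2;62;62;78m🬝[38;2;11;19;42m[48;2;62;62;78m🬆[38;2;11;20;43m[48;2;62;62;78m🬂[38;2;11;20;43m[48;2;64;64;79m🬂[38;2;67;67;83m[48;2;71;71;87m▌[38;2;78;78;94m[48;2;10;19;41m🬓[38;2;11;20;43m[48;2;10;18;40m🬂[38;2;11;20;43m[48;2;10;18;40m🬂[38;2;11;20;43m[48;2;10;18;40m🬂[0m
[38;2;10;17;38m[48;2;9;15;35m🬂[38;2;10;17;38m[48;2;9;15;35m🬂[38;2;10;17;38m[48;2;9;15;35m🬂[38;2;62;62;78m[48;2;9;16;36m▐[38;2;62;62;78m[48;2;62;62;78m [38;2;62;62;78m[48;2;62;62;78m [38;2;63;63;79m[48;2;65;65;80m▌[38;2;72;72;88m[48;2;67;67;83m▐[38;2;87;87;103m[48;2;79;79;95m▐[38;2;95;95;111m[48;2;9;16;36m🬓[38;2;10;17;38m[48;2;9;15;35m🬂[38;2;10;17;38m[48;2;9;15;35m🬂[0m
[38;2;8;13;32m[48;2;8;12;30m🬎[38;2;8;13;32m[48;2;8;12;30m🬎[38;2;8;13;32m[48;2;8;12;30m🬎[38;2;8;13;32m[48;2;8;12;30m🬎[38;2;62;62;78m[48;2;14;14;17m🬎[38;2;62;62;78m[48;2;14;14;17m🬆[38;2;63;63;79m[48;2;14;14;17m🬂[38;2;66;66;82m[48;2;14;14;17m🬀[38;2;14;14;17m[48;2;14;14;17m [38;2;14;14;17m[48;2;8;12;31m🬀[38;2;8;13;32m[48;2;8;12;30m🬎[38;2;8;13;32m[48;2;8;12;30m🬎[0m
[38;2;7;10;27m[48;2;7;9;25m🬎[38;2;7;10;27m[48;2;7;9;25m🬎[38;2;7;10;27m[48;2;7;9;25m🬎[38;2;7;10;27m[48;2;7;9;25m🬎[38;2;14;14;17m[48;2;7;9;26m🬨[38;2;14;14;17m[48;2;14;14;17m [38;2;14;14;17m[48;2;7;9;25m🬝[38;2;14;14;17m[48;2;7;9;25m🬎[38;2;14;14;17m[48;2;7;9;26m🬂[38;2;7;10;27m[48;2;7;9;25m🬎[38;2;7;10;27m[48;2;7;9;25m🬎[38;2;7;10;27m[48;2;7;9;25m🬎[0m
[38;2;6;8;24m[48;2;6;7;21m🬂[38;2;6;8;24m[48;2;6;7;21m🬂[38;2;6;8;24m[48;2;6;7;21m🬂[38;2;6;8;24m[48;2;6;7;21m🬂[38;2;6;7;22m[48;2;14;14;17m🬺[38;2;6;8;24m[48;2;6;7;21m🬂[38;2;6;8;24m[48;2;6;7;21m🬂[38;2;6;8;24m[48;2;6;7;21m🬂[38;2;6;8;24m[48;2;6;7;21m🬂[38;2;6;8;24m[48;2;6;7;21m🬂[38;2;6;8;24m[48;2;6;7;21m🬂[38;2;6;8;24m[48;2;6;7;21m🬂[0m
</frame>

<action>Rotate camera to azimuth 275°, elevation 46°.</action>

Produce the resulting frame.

<frame>
[38;2;13;23;48m[48;2;12;21;45m🬂[38;2;13;23;48m[48;2;12;21;45m🬂[38;2;13;23;48m[48;2;12;21;45m🬂[38;2;13;23;48m[48;2;12;21;45m🬂[38;2;13;23;48m[48;2;12;21;45m🬂[38;2;13;23;48m[48;2;12;21;45m🬂[38;2;13;23;48m[48;2;12;21;45m🬂[38;2;13;23;48m[48;2;12;21;45m🬂[38;2;13;23;48m[48;2;12;21;45m🬂[38;2;13;23;48m[48;2;12;21;45m🬂[38;2;13;23;48m[48;2;12;21;45m🬂[38;2;13;23;48m[48;2;12;21;45m🬂[0m
[38;2;11;20;43m[48;2;10;18;40m🬂[38;2;11;20;43m[48;2;10;18;40m🬂[38;2;11;20;43m[48;2;10;18;40m🬂[38;2;11;20;43m[48;2;10;18;40m🬂[38;2;11;20;43m[48;2;62;62;78m🬂[38;2;11;20;43m[48;2;62;62;78m🬂[38;2;11;20;43m[48;2;62;62;78m🬂[38;2;11;20;43m[48;2;62;62;78m🬂[38;2;62;62;78m[48;2;11;19;42m🬱[38;2;11;20;43m[48;2;10;18;40m🬂[38;2;11;20;43m[48;2;10;18;40m🬂[38;2;11;20;43m[48;2;10;18;40m🬂[0m
[38;2;10;17;38m[48;2;9;15;35m🬂[38;2;10;17;38m[48;2;9;15;35m🬂[38;2;10;17;38m[48;2;9;15;35m🬂[38;2;62;62;78m[48;2;10;16;37m🬷[38;2;62;62;78m[48;2;62;62;78m [38;2;62;62;78m[48;2;62;62;78m [38;2;62;62;78m[48;2;62;62;78m [38;2;62;62;78m[48;2;62;62;78m [38;2;62;62;78m[48;2;63;63;78m🬝[38;2;10;17;38m[48;2;9;15;35m🬂[38;2;10;17;38m[48;2;9;15;35m🬂[38;2;10;17;38m[48;2;9;15;35m🬂[0m
[38;2;8;13;32m[48;2;8;12;30m🬎[38;2;8;13;32m[48;2;8;12;30m🬎[38;2;8;13;32m[48;2;8;12;30m🬎[38;2;14;14;17m[48;2;8;12;31m🬨[38;2;14;14;17m[48;2;14;14;17m [38;2;14;14;17m[48;2;14;14;17m [38;2;14;14;17m[48;2;14;14;17m [38;2;14;14;17m[48;2;14;14;17m [38;2;14;14;17m[48;2;14;14;17m [38;2;8;13;32m[48;2;8;12;30m🬎[38;2;8;13;32m[48;2;8;12;30m🬎[38;2;8;13;32m[48;2;8;12;30m🬎[0m
[38;2;7;10;27m[48;2;7;9;25m🬎[38;2;7;10;27m[48;2;7;9;25m🬎[38;2;7;10;27m[48;2;7;9;25m🬎[38;2;7;9;26m[48;2;14;14;17m🬺[38;2;14;14;17m[48;2;7;9;25m🬬[38;2;14;14;17m[48;2;14;14;17m [38;2;14;14;17m[48;2;14;14;17m [38;2;14;14;17m[48;2;14;14;17m [38;2;14;14;17m[48;2;7;10;26m▌[38;2;7;10;27m[48;2;7;9;25m🬎[38;2;7;10;27m[48;2;7;9;25m🬎[38;2;7;10;27m[48;2;7;9;25m🬎[0m
[38;2;6;8;24m[48;2;6;7;21m🬂[38;2;6;8;24m[48;2;6;7;21m🬂[38;2;6;8;24m[48;2;6;7;21m🬂[38;2;6;8;24m[48;2;6;7;21m🬂[38;2;6;8;24m[48;2;6;7;21m🬂[38;2;6;8;24m[48;2;6;7;21m🬂[38;2;6;8;24m[48;2;6;7;21m🬂[38;2;6;8;24m[48;2;6;7;21m🬂[38;2;6;8;24m[48;2;6;7;21m🬂[38;2;6;8;24m[48;2;6;7;21m🬂[38;2;6;8;24m[48;2;6;7;21m🬂[38;2;6;8;24m[48;2;6;7;21m🬂[0m
</frame>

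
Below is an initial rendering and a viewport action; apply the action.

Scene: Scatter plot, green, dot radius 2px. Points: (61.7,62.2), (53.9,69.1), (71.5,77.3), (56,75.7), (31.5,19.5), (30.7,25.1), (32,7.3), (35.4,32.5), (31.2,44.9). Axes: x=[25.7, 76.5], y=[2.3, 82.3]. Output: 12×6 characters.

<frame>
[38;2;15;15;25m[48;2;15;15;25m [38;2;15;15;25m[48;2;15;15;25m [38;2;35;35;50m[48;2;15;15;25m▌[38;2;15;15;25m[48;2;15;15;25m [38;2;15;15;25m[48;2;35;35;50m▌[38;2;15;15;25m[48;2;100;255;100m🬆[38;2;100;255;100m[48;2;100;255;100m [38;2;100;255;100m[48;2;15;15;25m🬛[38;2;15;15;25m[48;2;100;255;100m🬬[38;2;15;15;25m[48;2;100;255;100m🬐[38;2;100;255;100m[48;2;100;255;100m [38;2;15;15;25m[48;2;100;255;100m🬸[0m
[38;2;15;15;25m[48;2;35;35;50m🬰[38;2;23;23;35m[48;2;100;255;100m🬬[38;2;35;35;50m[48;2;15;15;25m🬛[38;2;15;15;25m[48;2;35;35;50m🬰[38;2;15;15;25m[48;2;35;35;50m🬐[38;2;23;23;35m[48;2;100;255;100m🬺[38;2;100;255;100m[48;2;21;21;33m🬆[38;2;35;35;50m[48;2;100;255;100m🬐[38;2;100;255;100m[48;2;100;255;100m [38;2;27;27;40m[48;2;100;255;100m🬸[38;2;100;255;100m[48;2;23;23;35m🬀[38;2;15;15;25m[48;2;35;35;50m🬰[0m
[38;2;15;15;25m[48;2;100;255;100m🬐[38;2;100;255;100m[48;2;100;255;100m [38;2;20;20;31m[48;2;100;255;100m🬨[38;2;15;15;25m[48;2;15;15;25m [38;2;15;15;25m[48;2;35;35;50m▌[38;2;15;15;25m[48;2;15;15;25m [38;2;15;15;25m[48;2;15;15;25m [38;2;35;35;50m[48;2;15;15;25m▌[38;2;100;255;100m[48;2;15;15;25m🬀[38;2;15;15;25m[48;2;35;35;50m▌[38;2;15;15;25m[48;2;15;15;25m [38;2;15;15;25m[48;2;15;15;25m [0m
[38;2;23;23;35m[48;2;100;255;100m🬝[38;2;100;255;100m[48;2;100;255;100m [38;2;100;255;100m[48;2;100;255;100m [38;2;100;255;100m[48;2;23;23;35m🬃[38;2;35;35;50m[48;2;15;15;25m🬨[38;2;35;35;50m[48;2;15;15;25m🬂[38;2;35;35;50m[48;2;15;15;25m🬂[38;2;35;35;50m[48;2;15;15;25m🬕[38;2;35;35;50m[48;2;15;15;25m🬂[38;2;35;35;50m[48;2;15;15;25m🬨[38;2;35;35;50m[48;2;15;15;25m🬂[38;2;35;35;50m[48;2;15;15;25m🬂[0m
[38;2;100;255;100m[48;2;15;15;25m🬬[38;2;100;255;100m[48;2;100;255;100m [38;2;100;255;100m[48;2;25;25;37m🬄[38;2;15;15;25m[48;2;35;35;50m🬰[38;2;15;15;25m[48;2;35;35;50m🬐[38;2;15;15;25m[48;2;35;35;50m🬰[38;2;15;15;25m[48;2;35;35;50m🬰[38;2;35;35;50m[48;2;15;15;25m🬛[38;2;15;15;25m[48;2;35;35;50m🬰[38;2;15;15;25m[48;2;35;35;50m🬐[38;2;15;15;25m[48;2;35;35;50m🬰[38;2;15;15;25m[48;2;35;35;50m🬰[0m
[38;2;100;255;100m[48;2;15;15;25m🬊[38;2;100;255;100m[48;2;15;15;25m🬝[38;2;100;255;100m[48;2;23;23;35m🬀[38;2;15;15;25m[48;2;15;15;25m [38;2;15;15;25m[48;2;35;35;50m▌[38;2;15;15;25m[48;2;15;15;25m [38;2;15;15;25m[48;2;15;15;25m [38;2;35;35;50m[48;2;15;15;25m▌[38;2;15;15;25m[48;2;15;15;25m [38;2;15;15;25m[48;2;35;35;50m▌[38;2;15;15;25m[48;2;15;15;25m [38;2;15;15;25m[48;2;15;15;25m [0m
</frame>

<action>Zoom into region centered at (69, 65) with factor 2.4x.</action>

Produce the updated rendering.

<frame>
[38;2;15;15;25m[48;2;15;15;25m [38;2;15;15;25m[48;2;15;15;25m [38;2;35;35;50m[48;2;15;15;25m▌[38;2;15;15;25m[48;2;15;15;25m [38;2;15;15;25m[48;2;35;35;50m▌[38;2;15;15;25m[48;2;15;15;25m [38;2;15;15;25m[48;2;100;255;100m🬆[38;2;100;255;100m[48;2;15;15;25m🬺[38;2;15;15;25m[48;2;100;255;100m🬬[38;2;15;15;25m[48;2;35;35;50m▌[38;2;15;15;25m[48;2;15;15;25m [38;2;15;15;25m[48;2;15;15;25m [0m
[38;2;15;15;25m[48;2;35;35;50m🬰[38;2;15;15;25m[48;2;35;35;50m🬰[38;2;35;35;50m[48;2;15;15;25m🬛[38;2;15;15;25m[48;2;35;35;50m🬰[38;2;15;15;25m[48;2;35;35;50m🬐[38;2;15;15;25m[48;2;35;35;50m🬰[38;2;23;23;35m[48;2;100;255;100m🬺[38;2;100;255;100m[48;2;28;28;41m🬆[38;2;15;15;25m[48;2;35;35;50m🬰[38;2;15;15;25m[48;2;35;35;50m🬐[38;2;15;15;25m[48;2;35;35;50m🬰[38;2;15;15;25m[48;2;35;35;50m🬰[0m
[38;2;15;15;25m[48;2;15;15;25m [38;2;15;15;25m[48;2;100;255;100m🬆[38;2;23;23;35m[48;2;100;255;100m🬬[38;2;15;15;25m[48;2;15;15;25m [38;2;15;15;25m[48;2;35;35;50m▌[38;2;15;15;25m[48;2;15;15;25m [38;2;15;15;25m[48;2;15;15;25m [38;2;35;35;50m[48;2;15;15;25m▌[38;2;15;15;25m[48;2;15;15;25m [38;2;15;15;25m[48;2;35;35;50m▌[38;2;15;15;25m[48;2;15;15;25m [38;2;15;15;25m[48;2;15;15;25m [0m
[38;2;100;255;100m[48;2;19;19;30m🬁[38;2;100;255;100m[48;2;15;15;25m🬬[38;2;100;255;100m[48;2;21;21;33m🬆[38;2;35;35;50m[48;2;15;15;25m🬂[38;2;35;35;50m[48;2;15;15;25m🬨[38;2;35;35;50m[48;2;15;15;25m🬂[38;2;35;35;50m[48;2;15;15;25m🬂[38;2;35;35;50m[48;2;15;15;25m🬕[38;2;35;35;50m[48;2;15;15;25m🬂[38;2;35;35;50m[48;2;15;15;25m🬨[38;2;35;35;50m[48;2;15;15;25m🬂[38;2;35;35;50m[48;2;15;15;25m🬂[0m
[38;2;15;15;25m[48;2;35;35;50m🬰[38;2;15;15;25m[48;2;35;35;50m🬰[38;2;35;35;50m[48;2;15;15;25m🬛[38;2;15;15;25m[48;2;35;35;50m🬰[38;2;15;15;25m[48;2;35;35;50m🬐[38;2;15;15;25m[48;2;35;35;50m🬰[38;2;15;15;25m[48;2;35;35;50m🬰[38;2;35;35;50m[48;2;15;15;25m🬛[38;2;15;15;25m[48;2;35;35;50m🬰[38;2;15;15;25m[48;2;35;35;50m🬐[38;2;15;15;25m[48;2;35;35;50m🬰[38;2;15;15;25m[48;2;35;35;50m🬰[0m
[38;2;15;15;25m[48;2;15;15;25m [38;2;15;15;25m[48;2;15;15;25m [38;2;35;35;50m[48;2;15;15;25m▌[38;2;15;15;25m[48;2;15;15;25m [38;2;15;15;25m[48;2;35;35;50m▌[38;2;15;15;25m[48;2;15;15;25m [38;2;15;15;25m[48;2;15;15;25m [38;2;35;35;50m[48;2;15;15;25m▌[38;2;15;15;25m[48;2;15;15;25m [38;2;15;15;25m[48;2;35;35;50m▌[38;2;15;15;25m[48;2;15;15;25m [38;2;15;15;25m[48;2;15;15;25m [0m
</frame>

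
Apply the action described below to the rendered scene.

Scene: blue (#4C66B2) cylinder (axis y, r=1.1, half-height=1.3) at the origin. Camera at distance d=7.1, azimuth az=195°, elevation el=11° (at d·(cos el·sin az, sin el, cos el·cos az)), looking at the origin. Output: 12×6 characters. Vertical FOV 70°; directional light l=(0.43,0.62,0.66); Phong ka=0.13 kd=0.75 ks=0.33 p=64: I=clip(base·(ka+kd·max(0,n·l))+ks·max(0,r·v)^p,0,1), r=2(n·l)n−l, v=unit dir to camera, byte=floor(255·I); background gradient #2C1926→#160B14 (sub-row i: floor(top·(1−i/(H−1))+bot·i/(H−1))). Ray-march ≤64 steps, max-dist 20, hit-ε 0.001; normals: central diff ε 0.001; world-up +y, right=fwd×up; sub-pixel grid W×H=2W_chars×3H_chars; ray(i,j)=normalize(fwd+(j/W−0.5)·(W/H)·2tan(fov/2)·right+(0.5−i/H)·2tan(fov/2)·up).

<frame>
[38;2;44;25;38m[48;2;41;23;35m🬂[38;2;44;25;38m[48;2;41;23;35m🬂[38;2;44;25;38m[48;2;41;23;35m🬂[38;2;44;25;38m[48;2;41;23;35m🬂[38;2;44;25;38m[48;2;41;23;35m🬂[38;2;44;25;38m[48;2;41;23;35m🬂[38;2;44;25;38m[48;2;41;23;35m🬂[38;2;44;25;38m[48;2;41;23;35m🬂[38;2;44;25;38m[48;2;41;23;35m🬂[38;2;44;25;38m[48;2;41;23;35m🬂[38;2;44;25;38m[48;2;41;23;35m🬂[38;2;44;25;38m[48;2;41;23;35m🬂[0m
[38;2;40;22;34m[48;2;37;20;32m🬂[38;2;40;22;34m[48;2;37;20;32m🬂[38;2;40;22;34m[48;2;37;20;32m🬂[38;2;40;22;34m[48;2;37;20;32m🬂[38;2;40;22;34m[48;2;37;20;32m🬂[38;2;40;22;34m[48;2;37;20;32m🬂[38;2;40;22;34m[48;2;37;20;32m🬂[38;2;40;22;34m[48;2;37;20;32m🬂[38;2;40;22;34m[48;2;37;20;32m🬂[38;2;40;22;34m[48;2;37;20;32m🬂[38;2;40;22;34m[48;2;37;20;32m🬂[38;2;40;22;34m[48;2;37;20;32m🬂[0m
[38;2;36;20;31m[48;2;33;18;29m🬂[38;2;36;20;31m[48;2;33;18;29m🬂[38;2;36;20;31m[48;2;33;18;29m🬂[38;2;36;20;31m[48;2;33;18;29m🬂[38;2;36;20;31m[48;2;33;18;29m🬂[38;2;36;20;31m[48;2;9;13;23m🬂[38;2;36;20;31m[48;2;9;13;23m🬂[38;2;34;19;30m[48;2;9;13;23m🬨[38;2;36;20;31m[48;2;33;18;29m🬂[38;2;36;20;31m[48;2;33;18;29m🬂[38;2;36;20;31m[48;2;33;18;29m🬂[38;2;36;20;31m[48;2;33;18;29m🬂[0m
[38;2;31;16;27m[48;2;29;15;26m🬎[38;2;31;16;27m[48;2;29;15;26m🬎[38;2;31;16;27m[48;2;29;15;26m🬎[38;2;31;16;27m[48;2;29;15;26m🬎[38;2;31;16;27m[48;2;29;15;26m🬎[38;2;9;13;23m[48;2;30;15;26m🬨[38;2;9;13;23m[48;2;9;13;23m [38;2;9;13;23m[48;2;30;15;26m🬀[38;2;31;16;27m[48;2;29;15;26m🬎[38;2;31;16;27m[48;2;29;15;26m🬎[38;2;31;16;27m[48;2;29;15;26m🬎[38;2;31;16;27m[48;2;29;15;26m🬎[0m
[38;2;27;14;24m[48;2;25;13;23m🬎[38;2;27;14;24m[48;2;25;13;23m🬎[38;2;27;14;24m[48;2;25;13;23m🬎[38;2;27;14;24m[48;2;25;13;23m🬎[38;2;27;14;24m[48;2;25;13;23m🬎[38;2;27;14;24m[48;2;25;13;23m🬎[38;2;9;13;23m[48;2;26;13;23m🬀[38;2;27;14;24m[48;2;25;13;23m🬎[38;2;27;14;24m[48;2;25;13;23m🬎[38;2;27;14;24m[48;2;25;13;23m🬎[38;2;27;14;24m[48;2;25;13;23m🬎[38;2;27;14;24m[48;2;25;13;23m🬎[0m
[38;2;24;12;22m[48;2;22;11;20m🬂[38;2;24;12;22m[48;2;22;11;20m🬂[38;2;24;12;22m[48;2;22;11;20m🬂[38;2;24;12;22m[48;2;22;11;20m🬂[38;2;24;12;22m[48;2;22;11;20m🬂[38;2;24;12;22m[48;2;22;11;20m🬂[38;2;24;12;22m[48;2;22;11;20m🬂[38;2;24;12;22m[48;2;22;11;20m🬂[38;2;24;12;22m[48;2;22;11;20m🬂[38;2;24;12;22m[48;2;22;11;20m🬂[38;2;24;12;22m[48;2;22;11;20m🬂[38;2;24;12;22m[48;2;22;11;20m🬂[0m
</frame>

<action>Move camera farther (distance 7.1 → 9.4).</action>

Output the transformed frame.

<frame>
[38;2;44;25;38m[48;2;41;23;35m🬂[38;2;44;25;38m[48;2;41;23;35m🬂[38;2;44;25;38m[48;2;41;23;35m🬂[38;2;44;25;38m[48;2;41;23;35m🬂[38;2;44;25;38m[48;2;41;23;35m🬂[38;2;44;25;38m[48;2;41;23;35m🬂[38;2;44;25;38m[48;2;41;23;35m🬂[38;2;44;25;38m[48;2;41;23;35m🬂[38;2;44;25;38m[48;2;41;23;35m🬂[38;2;44;25;38m[48;2;41;23;35m🬂[38;2;44;25;38m[48;2;41;23;35m🬂[38;2;44;25;38m[48;2;41;23;35m🬂[0m
[38;2;40;22;34m[48;2;37;20;32m🬂[38;2;40;22;34m[48;2;37;20;32m🬂[38;2;40;22;34m[48;2;37;20;32m🬂[38;2;40;22;34m[48;2;37;20;32m🬂[38;2;40;22;34m[48;2;37;20;32m🬂[38;2;40;22;34m[48;2;37;20;32m🬂[38;2;40;22;34m[48;2;37;20;32m🬂[38;2;40;22;34m[48;2;37;20;32m🬂[38;2;40;22;34m[48;2;37;20;32m🬂[38;2;40;22;34m[48;2;37;20;32m🬂[38;2;40;22;34m[48;2;37;20;32m🬂[38;2;40;22;34m[48;2;37;20;32m🬂[0m
[38;2;36;20;31m[48;2;33;18;29m🬂[38;2;36;20;31m[48;2;33;18;29m🬂[38;2;36;20;31m[48;2;33;18;29m🬂[38;2;36;20;31m[48;2;33;18;29m🬂[38;2;36;20;31m[48;2;33;18;29m🬂[38;2;34;19;30m[48;2;9;13;23m🬝[38;2;35;19;30m[48;2;9;13;23m🬎[38;2;36;20;31m[48;2;33;18;29m🬂[38;2;36;20;31m[48;2;33;18;29m🬂[38;2;36;20;31m[48;2;33;18;29m🬂[38;2;36;20;31m[48;2;33;18;29m🬂[38;2;36;20;31m[48;2;33;18;29m🬂[0m
[38;2;31;16;27m[48;2;29;15;26m🬎[38;2;31;16;27m[48;2;29;15;26m🬎[38;2;31;16;27m[48;2;29;15;26m🬎[38;2;31;16;27m[48;2;29;15;26m🬎[38;2;31;16;27m[48;2;29;15;26m🬎[38;2;30;16;27m[48;2;9;13;23m▌[38;2;9;13;23m[48;2;9;13;23m [38;2;31;16;27m[48;2;29;15;26m🬎[38;2;31;16;27m[48;2;29;15;26m🬎[38;2;31;16;27m[48;2;29;15;26m🬎[38;2;31;16;27m[48;2;29;15;26m🬎[38;2;31;16;27m[48;2;29;15;26m🬎[0m
[38;2;27;14;24m[48;2;25;13;23m🬎[38;2;27;14;24m[48;2;25;13;23m🬎[38;2;27;14;24m[48;2;25;13;23m🬎[38;2;27;14;24m[48;2;25;13;23m🬎[38;2;27;14;24m[48;2;25;13;23m🬎[38;2;27;14;24m[48;2;25;13;23m🬎[38;2;27;14;24m[48;2;25;13;23m🬎[38;2;27;14;24m[48;2;25;13;23m🬎[38;2;27;14;24m[48;2;25;13;23m🬎[38;2;27;14;24m[48;2;25;13;23m🬎[38;2;27;14;24m[48;2;25;13;23m🬎[38;2;27;14;24m[48;2;25;13;23m🬎[0m
[38;2;24;12;22m[48;2;22;11;20m🬂[38;2;24;12;22m[48;2;22;11;20m🬂[38;2;24;12;22m[48;2;22;11;20m🬂[38;2;24;12;22m[48;2;22;11;20m🬂[38;2;24;12;22m[48;2;22;11;20m🬂[38;2;24;12;22m[48;2;22;11;20m🬂[38;2;24;12;22m[48;2;22;11;20m🬂[38;2;24;12;22m[48;2;22;11;20m🬂[38;2;24;12;22m[48;2;22;11;20m🬂[38;2;24;12;22m[48;2;22;11;20m🬂[38;2;24;12;22m[48;2;22;11;20m🬂[38;2;24;12;22m[48;2;22;11;20m🬂[0m
</frame>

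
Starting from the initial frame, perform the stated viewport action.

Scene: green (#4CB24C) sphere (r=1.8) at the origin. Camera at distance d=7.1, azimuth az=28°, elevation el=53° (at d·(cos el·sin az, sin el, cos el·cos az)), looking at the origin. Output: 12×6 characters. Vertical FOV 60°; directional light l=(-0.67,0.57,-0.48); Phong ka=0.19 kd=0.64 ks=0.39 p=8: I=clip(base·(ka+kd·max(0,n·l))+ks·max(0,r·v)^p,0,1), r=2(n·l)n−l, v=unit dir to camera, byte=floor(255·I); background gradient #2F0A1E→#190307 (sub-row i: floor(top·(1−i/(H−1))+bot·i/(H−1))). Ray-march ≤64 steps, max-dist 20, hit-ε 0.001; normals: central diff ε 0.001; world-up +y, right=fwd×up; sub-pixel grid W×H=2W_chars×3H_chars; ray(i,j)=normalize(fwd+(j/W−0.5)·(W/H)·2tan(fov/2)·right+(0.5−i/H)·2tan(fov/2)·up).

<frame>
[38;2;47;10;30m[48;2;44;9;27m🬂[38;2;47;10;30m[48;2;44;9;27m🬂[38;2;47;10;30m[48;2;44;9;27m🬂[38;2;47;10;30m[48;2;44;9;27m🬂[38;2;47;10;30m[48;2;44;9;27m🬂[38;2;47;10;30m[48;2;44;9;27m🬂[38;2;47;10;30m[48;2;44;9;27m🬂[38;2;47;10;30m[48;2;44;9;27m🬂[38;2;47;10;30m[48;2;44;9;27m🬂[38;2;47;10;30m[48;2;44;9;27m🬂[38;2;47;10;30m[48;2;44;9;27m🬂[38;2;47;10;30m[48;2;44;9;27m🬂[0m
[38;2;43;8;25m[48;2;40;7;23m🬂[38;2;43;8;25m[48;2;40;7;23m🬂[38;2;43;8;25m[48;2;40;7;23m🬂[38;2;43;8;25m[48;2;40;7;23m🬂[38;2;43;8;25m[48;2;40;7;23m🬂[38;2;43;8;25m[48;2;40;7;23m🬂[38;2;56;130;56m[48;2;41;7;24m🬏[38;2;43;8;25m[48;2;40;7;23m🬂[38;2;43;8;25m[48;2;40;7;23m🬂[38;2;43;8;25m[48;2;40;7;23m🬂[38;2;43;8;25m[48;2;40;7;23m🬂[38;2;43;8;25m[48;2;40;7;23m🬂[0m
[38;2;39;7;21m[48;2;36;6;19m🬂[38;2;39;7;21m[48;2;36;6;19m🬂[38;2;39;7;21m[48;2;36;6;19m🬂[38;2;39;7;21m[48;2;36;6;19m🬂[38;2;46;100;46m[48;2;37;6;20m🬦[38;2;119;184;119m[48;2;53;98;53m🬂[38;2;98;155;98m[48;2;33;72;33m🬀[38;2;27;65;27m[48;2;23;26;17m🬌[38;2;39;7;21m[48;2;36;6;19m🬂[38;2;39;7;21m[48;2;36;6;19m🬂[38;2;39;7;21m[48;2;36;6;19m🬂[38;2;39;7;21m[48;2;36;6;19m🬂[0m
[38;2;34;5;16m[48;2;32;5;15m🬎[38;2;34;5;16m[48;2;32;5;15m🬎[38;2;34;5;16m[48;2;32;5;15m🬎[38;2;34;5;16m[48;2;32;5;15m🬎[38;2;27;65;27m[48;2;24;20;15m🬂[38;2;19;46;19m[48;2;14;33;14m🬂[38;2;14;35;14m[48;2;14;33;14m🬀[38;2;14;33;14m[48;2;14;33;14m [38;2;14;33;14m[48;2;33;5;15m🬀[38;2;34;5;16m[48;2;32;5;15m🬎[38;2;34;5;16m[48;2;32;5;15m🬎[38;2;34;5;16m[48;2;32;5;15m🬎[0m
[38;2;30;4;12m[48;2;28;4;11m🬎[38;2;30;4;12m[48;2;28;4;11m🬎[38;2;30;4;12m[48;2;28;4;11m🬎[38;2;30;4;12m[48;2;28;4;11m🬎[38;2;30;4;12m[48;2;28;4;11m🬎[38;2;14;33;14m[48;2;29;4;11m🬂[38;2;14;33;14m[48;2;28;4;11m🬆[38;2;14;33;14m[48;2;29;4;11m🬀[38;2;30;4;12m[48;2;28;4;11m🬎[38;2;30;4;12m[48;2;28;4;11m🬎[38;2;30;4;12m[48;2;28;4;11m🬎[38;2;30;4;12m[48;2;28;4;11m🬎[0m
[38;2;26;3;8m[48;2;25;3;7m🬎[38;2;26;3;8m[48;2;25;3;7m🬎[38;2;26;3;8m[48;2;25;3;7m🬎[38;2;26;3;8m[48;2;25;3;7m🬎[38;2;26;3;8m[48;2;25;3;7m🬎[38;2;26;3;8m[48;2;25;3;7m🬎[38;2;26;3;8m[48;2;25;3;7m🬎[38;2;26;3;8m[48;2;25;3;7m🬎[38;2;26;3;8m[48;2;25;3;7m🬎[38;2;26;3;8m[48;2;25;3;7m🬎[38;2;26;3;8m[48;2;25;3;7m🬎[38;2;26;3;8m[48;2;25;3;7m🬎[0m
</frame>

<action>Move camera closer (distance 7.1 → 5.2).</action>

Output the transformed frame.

<frame>
[38;2;47;10;30m[48;2;44;9;27m🬂[38;2;47;10;30m[48;2;44;9;27m🬂[38;2;47;10;30m[48;2;44;9;27m🬂[38;2;47;10;30m[48;2;44;9;27m🬂[38;2;47;10;30m[48;2;44;9;27m🬂[38;2;47;10;30m[48;2;44;9;27m🬂[38;2;47;10;30m[48;2;44;9;27m🬂[38;2;47;10;30m[48;2;44;9;27m🬂[38;2;47;10;30m[48;2;44;9;27m🬂[38;2;47;10;30m[48;2;44;9;27m🬂[38;2;47;10;30m[48;2;44;9;27m🬂[38;2;47;10;30m[48;2;44;9;27m🬂[0m
[38;2;43;8;25m[48;2;40;7;23m🬂[38;2;43;8;25m[48;2;40;7;23m🬂[38;2;43;8;25m[48;2;40;7;23m🬂[38;2;43;8;25m[48;2;40;7;23m🬂[38;2;42;8;24m[48;2;77;145;77m🬎[38;2;43;8;25m[48;2;111;174;111m🬂[38;2;43;8;25m[48;2;71;127;71m🬂[38;2;38;87;38m[48;2;42;8;24m🬱[38;2;31;74;31m[48;2;41;7;24m🬏[38;2;43;8;25m[48;2;40;7;23m🬂[38;2;43;8;25m[48;2;40;7;23m🬂[38;2;43;8;25m[48;2;40;7;23m🬂[0m
[38;2;39;7;21m[48;2;36;6;19m🬂[38;2;39;7;21m[48;2;36;6;19m🬂[38;2;39;7;21m[48;2;36;6;19m🬂[38;2;38;87;38m[48;2;37;6;20m🬦[38;2;75;131;75m[48;2;37;80;37m🬂[38;2;74;122;74m[48;2;29;64;29m🬂[38;2;38;80;38m[48;2;22;51;22m🬂[38;2;24;58;24m[48;2;16;38;16m🬆[38;2;16;39;16m[48;2;39;7;21m🬺[38;2;39;7;21m[48;2;36;6;19m🬂[38;2;39;7;21m[48;2;36;6;19m🬂[38;2;39;7;21m[48;2;36;6;19m🬂[0m
[38;2;34;5;16m[48;2;32;5;15m🬎[38;2;34;5;16m[48;2;32;5;15m🬎[38;2;34;5;16m[48;2;32;5;15m🬎[38;2;20;48;20m[48;2;33;5;16m▐[38;2;22;53;22m[48;2;15;36;15m🬂[38;2;18;42;18m[48;2;14;33;14m🬂[38;2;14;35;14m[48;2;14;33;14m🬀[38;2;14;33;14m[48;2;14;33;14m [38;2;14;33;14m[48;2;14;33;14m [38;2;34;5;16m[48;2;32;5;15m🬎[38;2;34;5;16m[48;2;32;5;15m🬎[38;2;34;5;16m[48;2;32;5;15m🬎[0m
[38;2;30;4;12m[48;2;28;4;11m🬎[38;2;30;4;12m[48;2;28;4;11m🬎[38;2;30;4;12m[48;2;28;4;11m🬎[38;2;30;4;12m[48;2;28;4;11m🬎[38;2;14;33;14m[48;2;28;4;11m🬎[38;2;14;33;14m[48;2;14;33;14m [38;2;14;33;14m[48;2;14;33;14m [38;2;14;33;14m[48;2;28;4;11m🬝[38;2;14;33;14m[48;2;29;4;11m🬄[38;2;30;4;12m[48;2;28;4;11m🬎[38;2;30;4;12m[48;2;28;4;11m🬎[38;2;30;4;12m[48;2;28;4;11m🬎[0m
[38;2;26;3;8m[48;2;25;3;7m🬎[38;2;26;3;8m[48;2;25;3;7m🬎[38;2;26;3;8m[48;2;25;3;7m🬎[38;2;26;3;8m[48;2;25;3;7m🬎[38;2;26;3;8m[48;2;25;3;7m🬎[38;2;26;3;8m[48;2;25;3;7m🬎[38;2;26;3;8m[48;2;25;3;7m🬎[38;2;26;3;8m[48;2;25;3;7m🬎[38;2;26;3;8m[48;2;25;3;7m🬎[38;2;26;3;8m[48;2;25;3;7m🬎[38;2;26;3;8m[48;2;25;3;7m🬎[38;2;26;3;8m[48;2;25;3;7m🬎[0m
</frame>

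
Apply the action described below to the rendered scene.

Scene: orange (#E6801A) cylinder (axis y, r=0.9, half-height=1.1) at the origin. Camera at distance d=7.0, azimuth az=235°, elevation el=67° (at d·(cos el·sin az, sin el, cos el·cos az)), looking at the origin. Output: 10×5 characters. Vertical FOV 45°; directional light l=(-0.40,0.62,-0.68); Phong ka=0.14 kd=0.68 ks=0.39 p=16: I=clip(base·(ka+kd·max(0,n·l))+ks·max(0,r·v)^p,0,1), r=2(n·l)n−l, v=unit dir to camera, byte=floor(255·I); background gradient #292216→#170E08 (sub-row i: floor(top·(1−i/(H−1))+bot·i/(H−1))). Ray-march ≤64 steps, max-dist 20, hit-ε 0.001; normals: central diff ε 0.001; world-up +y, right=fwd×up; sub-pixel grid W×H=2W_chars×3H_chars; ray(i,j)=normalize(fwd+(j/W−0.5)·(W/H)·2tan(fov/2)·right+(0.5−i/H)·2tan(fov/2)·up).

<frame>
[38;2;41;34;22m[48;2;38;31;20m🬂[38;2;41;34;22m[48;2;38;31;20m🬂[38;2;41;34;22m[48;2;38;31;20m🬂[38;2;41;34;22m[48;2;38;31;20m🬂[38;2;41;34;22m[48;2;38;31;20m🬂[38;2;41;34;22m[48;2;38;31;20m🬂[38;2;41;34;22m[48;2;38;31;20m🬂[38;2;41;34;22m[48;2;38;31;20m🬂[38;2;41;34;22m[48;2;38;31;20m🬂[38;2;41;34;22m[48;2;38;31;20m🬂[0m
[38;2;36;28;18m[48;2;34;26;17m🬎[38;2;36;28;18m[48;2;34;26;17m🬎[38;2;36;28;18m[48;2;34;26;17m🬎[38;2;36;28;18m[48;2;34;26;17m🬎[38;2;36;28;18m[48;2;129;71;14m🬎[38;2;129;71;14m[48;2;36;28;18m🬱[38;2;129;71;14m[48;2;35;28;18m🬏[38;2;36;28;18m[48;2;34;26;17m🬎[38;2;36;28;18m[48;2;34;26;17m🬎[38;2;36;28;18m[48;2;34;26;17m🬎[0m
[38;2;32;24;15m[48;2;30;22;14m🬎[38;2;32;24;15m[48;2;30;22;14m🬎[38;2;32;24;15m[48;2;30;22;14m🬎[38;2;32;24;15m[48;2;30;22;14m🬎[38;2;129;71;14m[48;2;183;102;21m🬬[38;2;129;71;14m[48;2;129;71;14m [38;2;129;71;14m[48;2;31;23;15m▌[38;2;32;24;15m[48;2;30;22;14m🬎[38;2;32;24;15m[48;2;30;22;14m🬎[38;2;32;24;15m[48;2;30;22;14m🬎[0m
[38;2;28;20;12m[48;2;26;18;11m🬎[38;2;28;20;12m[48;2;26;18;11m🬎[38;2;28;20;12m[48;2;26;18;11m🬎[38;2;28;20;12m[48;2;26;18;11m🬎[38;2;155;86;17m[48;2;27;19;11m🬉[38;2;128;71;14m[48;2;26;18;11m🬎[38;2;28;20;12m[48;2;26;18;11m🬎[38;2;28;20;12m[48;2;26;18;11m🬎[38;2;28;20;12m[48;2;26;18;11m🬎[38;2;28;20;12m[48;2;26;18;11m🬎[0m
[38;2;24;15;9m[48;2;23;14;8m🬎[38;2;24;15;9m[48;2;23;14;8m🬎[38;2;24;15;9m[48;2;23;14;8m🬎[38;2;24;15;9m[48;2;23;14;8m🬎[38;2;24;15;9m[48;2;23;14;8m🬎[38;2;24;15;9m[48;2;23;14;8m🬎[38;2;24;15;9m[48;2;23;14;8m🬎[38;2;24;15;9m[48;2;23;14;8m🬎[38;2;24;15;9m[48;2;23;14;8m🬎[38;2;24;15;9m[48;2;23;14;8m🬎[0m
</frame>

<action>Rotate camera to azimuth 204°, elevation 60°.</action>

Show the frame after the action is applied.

<frame>
[38;2;41;34;22m[48;2;38;31;20m🬂[38;2;41;34;22m[48;2;38;31;20m🬂[38;2;41;34;22m[48;2;38;31;20m🬂[38;2;41;34;22m[48;2;38;31;20m🬂[38;2;41;34;22m[48;2;38;31;20m🬂[38;2;41;34;22m[48;2;38;31;20m🬂[38;2;41;34;22m[48;2;38;31;20m🬂[38;2;41;34;22m[48;2;38;31;20m🬂[38;2;41;34;22m[48;2;38;31;20m🬂[38;2;41;34;22m[48;2;38;31;20m🬂[0m
[38;2;36;28;18m[48;2;34;26;17m🬎[38;2;36;28;18m[48;2;34;26;17m🬎[38;2;36;28;18m[48;2;34;26;17m🬎[38;2;36;28;18m[48;2;34;26;17m🬎[38;2;36;28;18m[48;2;129;71;14m🬆[38;2;37;29;19m[48;2;129;71;14m🬂[38;2;129;71;14m[48;2;35;28;18m🬏[38;2;36;28;18m[48;2;34;26;17m🬎[38;2;36;28;18m[48;2;34;26;17m🬎[38;2;36;28;18m[48;2;34;26;17m🬎[0m
[38;2;32;24;15m[48;2;30;22;14m🬎[38;2;32;24;15m[48;2;30;22;14m🬎[38;2;32;24;15m[48;2;30;22;14m🬎[38;2;32;24;15m[48;2;30;22;14m🬎[38;2;129;71;14m[48;2;103;57;11m🬬[38;2;129;71;14m[48;2;129;71;14m [38;2;127;70;14m[48;2;31;23;15m▌[38;2;32;24;15m[48;2;30;22;14m🬎[38;2;32;24;15m[48;2;30;22;14m🬎[38;2;32;24;15m[48;2;30;22;14m🬎[0m
[38;2;28;20;12m[48;2;26;18;11m🬎[38;2;28;20;12m[48;2;26;18;11m🬎[38;2;28;20;12m[48;2;26;18;11m🬎[38;2;28;20;12m[48;2;26;18;11m🬎[38;2;138;77;15m[48;2;39;24;10m🬉[38;2;151;84;16m[48;2;26;18;11m🬎[38;2;102;57;11m[48;2;27;19;11m🬀[38;2;28;20;12m[48;2;26;18;11m🬎[38;2;28;20;12m[48;2;26;18;11m🬎[38;2;28;20;12m[48;2;26;18;11m🬎[0m
[38;2;24;15;9m[48;2;23;14;8m🬎[38;2;24;15;9m[48;2;23;14;8m🬎[38;2;24;15;9m[48;2;23;14;8m🬎[38;2;24;15;9m[48;2;23;14;8m🬎[38;2;24;15;9m[48;2;23;14;8m🬎[38;2;24;15;9m[48;2;23;14;8m🬎[38;2;24;15;9m[48;2;23;14;8m🬎[38;2;24;15;9m[48;2;23;14;8m🬎[38;2;24;15;9m[48;2;23;14;8m🬎[38;2;24;15;9m[48;2;23;14;8m🬎[0m
</frame>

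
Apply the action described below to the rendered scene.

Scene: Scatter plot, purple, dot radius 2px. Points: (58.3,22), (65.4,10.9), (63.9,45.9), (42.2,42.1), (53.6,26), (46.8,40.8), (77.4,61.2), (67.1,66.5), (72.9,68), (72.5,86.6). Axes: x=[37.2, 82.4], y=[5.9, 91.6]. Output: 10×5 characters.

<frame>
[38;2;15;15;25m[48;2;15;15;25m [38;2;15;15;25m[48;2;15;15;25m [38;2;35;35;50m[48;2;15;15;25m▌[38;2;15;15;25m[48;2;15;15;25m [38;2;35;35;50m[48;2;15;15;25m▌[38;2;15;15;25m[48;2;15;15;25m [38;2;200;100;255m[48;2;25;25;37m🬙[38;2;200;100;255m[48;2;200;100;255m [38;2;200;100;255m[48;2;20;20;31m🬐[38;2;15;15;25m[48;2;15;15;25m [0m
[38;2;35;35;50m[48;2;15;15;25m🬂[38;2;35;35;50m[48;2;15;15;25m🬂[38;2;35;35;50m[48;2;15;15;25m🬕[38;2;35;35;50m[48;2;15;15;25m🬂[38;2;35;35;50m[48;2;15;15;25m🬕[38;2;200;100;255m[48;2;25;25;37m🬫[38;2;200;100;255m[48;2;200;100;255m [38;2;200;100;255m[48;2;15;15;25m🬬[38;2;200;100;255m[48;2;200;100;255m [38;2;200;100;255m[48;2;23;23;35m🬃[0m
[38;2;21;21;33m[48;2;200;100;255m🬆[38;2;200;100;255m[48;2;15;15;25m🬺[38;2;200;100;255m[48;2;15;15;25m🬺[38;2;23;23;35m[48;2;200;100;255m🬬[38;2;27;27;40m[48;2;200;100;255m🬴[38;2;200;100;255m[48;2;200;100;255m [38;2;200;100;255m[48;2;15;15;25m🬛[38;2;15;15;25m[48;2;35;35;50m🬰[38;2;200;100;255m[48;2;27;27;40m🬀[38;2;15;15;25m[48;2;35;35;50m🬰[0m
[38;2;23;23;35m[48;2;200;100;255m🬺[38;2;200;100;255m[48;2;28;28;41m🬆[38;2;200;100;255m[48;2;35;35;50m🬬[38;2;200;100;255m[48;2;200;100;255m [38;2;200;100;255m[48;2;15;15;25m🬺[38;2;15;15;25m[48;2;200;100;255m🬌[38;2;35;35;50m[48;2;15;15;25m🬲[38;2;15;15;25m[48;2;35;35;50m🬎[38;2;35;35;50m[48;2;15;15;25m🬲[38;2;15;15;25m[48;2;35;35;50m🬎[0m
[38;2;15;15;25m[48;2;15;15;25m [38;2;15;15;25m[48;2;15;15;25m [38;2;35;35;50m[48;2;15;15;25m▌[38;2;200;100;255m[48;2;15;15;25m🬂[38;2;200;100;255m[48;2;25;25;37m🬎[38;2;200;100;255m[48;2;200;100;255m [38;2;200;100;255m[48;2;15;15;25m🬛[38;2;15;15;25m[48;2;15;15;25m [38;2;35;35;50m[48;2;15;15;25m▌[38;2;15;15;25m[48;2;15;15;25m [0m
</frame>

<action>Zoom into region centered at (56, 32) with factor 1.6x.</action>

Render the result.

<frame>
[38;2;15;15;25m[48;2;200;100;255m🬬[38;2;15;15;25m[48;2;200;100;255m🬝[38;2;35;35;50m[48;2;15;15;25m▌[38;2;15;15;25m[48;2;15;15;25m [38;2;35;35;50m[48;2;15;15;25m▌[38;2;15;15;25m[48;2;15;15;25m [38;2;27;27;40m[48;2;200;100;255m🬝[38;2;15;15;25m[48;2;200;100;255m🬊[38;2;35;35;50m[48;2;15;15;25m▌[38;2;15;15;25m[48;2;15;15;25m [0m
[38;2;200;100;255m[48;2;200;100;255m [38;2;200;100;255m[48;2;200;100;255m [38;2;200;100;255m[48;2;25;25;37m🬛[38;2;35;35;50m[48;2;15;15;25m🬂[38;2;35;35;50m[48;2;15;15;25m🬕[38;2;35;35;50m[48;2;15;15;25m🬂[38;2;200;100;255m[48;2;28;28;41m🬊[38;2;200;100;255m[48;2;15;15;25m🬝[38;2;200;100;255m[48;2;27;27;40m🬀[38;2;35;35;50m[48;2;15;15;25m🬂[0m
[38;2;200;100;255m[48;2;23;23;35m🬀[38;2;23;23;35m[48;2;200;100;255m🬺[38;2;31;31;45m[48;2;200;100;255m🬝[38;2;15;15;25m[48;2;200;100;255m🬀[38;2;28;28;41m[48;2;200;100;255m🬊[38;2;21;21;33m[48;2;200;100;255m🬆[38;2;27;27;40m[48;2;200;100;255m🬬[38;2;15;15;25m[48;2;35;35;50m🬰[38;2;35;35;50m[48;2;15;15;25m🬛[38;2;15;15;25m[48;2;35;35;50m🬰[0m
[38;2;15;15;25m[48;2;35;35;50m🬎[38;2;15;15;25m[48;2;35;35;50m🬎[38;2;35;35;50m[48;2;15;15;25m🬲[38;2;200;100;255m[48;2;28;28;41m🬊[38;2;200;100;255m[48;2;30;30;43m🬂[38;2;200;100;255m[48;2;35;35;50m🬬[38;2;200;100;255m[48;2;28;28;41m🬆[38;2;15;15;25m[48;2;200;100;255m🬆[38;2;27;27;40m[48;2;200;100;255m🬬[38;2;15;15;25m[48;2;35;35;50m🬎[0m
[38;2;15;15;25m[48;2;15;15;25m [38;2;15;15;25m[48;2;15;15;25m [38;2;35;35;50m[48;2;15;15;25m▌[38;2;15;15;25m[48;2;15;15;25m [38;2;35;35;50m[48;2;15;15;25m▌[38;2;15;15;25m[48;2;15;15;25m [38;2;200;100;255m[48;2;27;27;40m🬁[38;2;200;100;255m[48;2;15;15;25m🬬[38;2;200;100;255m[48;2;21;21;33m🬆[38;2;15;15;25m[48;2;15;15;25m [0m
</frame>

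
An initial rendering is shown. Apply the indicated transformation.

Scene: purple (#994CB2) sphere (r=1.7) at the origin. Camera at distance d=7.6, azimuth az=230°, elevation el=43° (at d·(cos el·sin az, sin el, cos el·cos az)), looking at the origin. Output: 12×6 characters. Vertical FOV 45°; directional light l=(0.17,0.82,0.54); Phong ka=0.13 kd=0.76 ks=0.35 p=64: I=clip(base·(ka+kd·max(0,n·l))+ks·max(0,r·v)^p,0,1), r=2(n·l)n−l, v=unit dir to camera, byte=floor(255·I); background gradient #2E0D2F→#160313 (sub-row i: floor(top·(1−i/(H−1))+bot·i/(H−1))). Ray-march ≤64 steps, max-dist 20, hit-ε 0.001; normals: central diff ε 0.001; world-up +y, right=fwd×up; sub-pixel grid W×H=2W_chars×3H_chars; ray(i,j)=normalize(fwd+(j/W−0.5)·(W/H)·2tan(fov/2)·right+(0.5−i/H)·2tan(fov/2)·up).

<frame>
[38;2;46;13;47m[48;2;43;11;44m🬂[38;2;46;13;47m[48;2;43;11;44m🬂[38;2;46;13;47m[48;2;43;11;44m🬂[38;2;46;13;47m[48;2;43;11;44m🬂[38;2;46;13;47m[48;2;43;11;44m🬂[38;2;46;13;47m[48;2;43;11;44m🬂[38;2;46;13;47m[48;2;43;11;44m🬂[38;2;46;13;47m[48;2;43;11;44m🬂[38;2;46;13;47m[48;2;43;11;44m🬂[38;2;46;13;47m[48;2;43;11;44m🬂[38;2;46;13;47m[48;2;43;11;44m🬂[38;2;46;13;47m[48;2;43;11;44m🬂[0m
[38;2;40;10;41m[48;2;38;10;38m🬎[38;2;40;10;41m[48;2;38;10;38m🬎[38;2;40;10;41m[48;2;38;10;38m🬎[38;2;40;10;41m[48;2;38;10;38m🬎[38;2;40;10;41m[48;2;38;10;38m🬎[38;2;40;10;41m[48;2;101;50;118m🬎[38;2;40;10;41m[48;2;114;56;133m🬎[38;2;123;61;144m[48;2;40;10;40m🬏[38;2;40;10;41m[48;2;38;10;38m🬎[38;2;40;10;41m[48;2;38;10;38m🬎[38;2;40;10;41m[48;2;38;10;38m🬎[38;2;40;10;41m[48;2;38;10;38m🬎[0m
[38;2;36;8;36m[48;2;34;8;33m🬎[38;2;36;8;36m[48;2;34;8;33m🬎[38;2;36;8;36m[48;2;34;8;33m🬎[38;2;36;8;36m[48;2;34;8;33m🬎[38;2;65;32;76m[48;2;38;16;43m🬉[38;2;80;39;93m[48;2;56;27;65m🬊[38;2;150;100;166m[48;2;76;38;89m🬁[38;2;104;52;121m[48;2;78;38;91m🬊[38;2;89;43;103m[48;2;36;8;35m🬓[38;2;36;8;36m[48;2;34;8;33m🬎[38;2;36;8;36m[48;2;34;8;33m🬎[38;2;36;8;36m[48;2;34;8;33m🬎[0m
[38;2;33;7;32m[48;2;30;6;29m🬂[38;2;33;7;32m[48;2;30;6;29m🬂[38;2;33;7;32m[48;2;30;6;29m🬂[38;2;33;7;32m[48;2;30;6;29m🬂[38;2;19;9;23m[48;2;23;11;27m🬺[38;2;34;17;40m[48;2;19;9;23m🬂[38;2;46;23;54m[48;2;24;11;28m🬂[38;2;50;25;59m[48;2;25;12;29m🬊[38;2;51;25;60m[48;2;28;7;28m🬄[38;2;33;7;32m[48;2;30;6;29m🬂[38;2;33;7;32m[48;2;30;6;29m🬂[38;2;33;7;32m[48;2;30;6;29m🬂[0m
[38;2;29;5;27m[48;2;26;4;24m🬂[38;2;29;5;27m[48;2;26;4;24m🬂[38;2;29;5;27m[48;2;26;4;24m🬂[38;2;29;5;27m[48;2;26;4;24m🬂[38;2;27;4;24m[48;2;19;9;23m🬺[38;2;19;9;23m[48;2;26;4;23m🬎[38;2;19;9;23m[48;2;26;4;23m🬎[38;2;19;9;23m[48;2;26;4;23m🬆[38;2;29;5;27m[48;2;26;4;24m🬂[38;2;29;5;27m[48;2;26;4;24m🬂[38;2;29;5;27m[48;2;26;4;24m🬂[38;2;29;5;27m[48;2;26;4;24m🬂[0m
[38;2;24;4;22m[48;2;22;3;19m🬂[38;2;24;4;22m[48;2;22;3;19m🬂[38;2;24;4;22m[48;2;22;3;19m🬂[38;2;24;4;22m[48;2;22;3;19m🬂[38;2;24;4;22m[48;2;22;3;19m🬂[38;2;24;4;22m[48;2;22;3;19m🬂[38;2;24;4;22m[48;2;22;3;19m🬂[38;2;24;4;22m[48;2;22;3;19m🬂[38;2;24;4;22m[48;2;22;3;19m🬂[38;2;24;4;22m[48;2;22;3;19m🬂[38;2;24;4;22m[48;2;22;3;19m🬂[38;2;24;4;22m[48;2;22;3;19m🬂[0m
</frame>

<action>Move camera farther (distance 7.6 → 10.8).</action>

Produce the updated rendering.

<frame>
[38;2;46;13;47m[48;2;43;11;44m🬂[38;2;46;13;47m[48;2;43;11;44m🬂[38;2;46;13;47m[48;2;43;11;44m🬂[38;2;46;13;47m[48;2;43;11;44m🬂[38;2;46;13;47m[48;2;43;11;44m🬂[38;2;46;13;47m[48;2;43;11;44m🬂[38;2;46;13;47m[48;2;43;11;44m🬂[38;2;46;13;47m[48;2;43;11;44m🬂[38;2;46;13;47m[48;2;43;11;44m🬂[38;2;46;13;47m[48;2;43;11;44m🬂[38;2;46;13;47m[48;2;43;11;44m🬂[38;2;46;13;47m[48;2;43;11;44m🬂[0m
[38;2;40;10;41m[48;2;38;10;38m🬎[38;2;40;10;41m[48;2;38;10;38m🬎[38;2;40;10;41m[48;2;38;10;38m🬎[38;2;40;10;41m[48;2;38;10;38m🬎[38;2;40;10;41m[48;2;38;10;38m🬎[38;2;40;10;41m[48;2;38;10;38m🬎[38;2;40;10;41m[48;2;38;10;38m🬎[38;2;40;10;41m[48;2;38;10;38m🬎[38;2;40;10;41m[48;2;38;10;38m🬎[38;2;40;10;41m[48;2;38;10;38m🬎[38;2;40;10;41m[48;2;38;10;38m🬎[38;2;40;10;41m[48;2;38;10;38m🬎[0m
[38;2;36;8;36m[48;2;34;8;33m🬎[38;2;36;8;36m[48;2;34;8;33m🬎[38;2;36;8;36m[48;2;34;8;33m🬎[38;2;36;8;36m[48;2;34;8;33m🬎[38;2;36;8;35m[48;2;33;16;38m🬝[38;2;48;21;54m[48;2;89;44;104m🬮[38;2;128;69;147m[48;2;81;40;94m🬊[38;2;95;47;110m[48;2;36;8;36m🬱[38;2;36;8;36m[48;2;34;8;33m🬎[38;2;36;8;36m[48;2;34;8;33m🬎[38;2;36;8;36m[48;2;34;8;33m🬎[38;2;36;8;36m[48;2;34;8;33m🬎[0m
[38;2;33;7;32m[48;2;30;6;29m🬂[38;2;33;7;32m[48;2;30;6;29m🬂[38;2;33;7;32m[48;2;30;6;29m🬂[38;2;33;7;32m[48;2;30;6;29m🬂[38;2;31;6;29m[48;2;19;9;23m🬲[38;2;34;17;40m[48;2;19;9;23m🬁[38;2;48;23;55m[48;2;20;9;24m🬂[38;2;60;30;70m[48;2;27;11;30m🬂[38;2;33;7;32m[48;2;30;6;29m🬂[38;2;33;7;32m[48;2;30;6;29m🬂[38;2;33;7;32m[48;2;30;6;29m🬂[38;2;33;7;32m[48;2;30;6;29m🬂[0m
[38;2;29;5;27m[48;2;26;4;24m🬂[38;2;29;5;27m[48;2;26;4;24m🬂[38;2;29;5;27m[48;2;26;4;24m🬂[38;2;29;5;27m[48;2;26;4;24m🬂[38;2;29;5;27m[48;2;26;4;24m🬂[38;2;27;4;24m[48;2;19;9;23m🬺[38;2;19;9;23m[48;2;26;4;24m🬂[38;2;29;5;27m[48;2;26;4;24m🬂[38;2;29;5;27m[48;2;26;4;24m🬂[38;2;29;5;27m[48;2;26;4;24m🬂[38;2;29;5;27m[48;2;26;4;24m🬂[38;2;29;5;27m[48;2;26;4;24m🬂[0m
[38;2;24;4;22m[48;2;22;3;19m🬂[38;2;24;4;22m[48;2;22;3;19m🬂[38;2;24;4;22m[48;2;22;3;19m🬂[38;2;24;4;22m[48;2;22;3;19m🬂[38;2;24;4;22m[48;2;22;3;19m🬂[38;2;24;4;22m[48;2;22;3;19m🬂[38;2;24;4;22m[48;2;22;3;19m🬂[38;2;24;4;22m[48;2;22;3;19m🬂[38;2;24;4;22m[48;2;22;3;19m🬂[38;2;24;4;22m[48;2;22;3;19m🬂[38;2;24;4;22m[48;2;22;3;19m🬂[38;2;24;4;22m[48;2;22;3;19m🬂[0m
</frame>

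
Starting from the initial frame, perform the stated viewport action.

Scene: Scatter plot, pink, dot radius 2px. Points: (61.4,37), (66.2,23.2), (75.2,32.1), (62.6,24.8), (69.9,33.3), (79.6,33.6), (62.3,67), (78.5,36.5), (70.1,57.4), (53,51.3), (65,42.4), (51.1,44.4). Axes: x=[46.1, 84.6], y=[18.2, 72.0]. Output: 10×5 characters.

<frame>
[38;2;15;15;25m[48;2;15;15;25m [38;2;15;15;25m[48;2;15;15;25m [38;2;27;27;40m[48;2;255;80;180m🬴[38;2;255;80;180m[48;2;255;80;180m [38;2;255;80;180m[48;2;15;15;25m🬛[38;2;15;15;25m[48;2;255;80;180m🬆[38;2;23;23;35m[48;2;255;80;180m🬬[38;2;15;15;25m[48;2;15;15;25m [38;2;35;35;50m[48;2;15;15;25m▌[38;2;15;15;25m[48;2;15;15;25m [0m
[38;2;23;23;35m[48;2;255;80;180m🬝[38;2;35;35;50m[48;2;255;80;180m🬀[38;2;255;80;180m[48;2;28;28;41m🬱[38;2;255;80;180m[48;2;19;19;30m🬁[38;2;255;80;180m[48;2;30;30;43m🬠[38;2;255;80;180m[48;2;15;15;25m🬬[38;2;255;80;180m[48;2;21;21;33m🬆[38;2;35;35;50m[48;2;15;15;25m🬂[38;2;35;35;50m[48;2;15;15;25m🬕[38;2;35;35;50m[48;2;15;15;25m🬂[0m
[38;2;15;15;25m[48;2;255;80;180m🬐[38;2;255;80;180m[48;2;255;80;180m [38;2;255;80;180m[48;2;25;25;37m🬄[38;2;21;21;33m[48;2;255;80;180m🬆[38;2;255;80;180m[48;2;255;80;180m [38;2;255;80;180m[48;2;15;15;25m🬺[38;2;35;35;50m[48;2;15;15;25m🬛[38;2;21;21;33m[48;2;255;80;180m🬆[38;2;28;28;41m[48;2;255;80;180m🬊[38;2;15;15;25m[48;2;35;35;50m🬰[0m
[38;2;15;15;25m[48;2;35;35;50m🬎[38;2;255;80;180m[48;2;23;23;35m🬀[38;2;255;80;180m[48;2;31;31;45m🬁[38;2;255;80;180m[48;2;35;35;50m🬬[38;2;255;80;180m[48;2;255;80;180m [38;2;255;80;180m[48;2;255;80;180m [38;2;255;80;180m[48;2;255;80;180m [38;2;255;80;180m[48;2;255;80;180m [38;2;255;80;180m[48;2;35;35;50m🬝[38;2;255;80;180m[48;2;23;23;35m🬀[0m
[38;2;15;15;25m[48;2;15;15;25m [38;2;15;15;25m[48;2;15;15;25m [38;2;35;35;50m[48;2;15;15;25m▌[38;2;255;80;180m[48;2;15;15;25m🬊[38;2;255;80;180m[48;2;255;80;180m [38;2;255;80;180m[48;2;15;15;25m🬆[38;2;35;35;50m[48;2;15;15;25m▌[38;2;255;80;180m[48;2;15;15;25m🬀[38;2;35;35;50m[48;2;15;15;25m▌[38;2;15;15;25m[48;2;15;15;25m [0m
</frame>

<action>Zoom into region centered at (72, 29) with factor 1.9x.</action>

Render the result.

<frame>
[38;2;255;80;180m[48;2;255;80;180m [38;2;255;80;180m[48;2;15;15;25m🬝[38;2;255;80;180m[48;2;23;23;35m🬀[38;2;15;15;25m[48;2;255;80;180m🬝[38;2;35;35;50m[48;2;15;15;25m▌[38;2;15;15;25m[48;2;15;15;25m [38;2;35;35;50m[48;2;15;15;25m▌[38;2;15;15;25m[48;2;255;80;180m🬆[38;2;23;23;35m[48;2;255;80;180m🬬[38;2;15;15;25m[48;2;15;15;25m [0m
[38;2;255;80;180m[48;2;15;15;25m🬝[38;2;255;80;180m[48;2;19;19;30m🬀[38;2;255;80;180m[48;2;31;31;45m🬇[38;2;255;80;180m[48;2;255;80;180m [38;2;255;80;180m[48;2;25;25;37m🬛[38;2;28;28;41m[48;2;255;80;180m🬆[38;2;255;80;180m[48;2;255;80;180m [38;2;255;80;180m[48;2;255;80;180m [38;2;255;80;180m[48;2;255;80;180m [38;2;255;80;180m[48;2;23;23;35m🬃[0m
[38;2;21;21;33m[48;2;255;80;180m🬊[38;2;23;23;35m[48;2;255;80;180m🬝[38;2;28;28;41m[48;2;255;80;180m🬊[38;2;23;23;35m[48;2;255;80;180m🬺[38;2;35;35;50m[48;2;15;15;25m🬛[38;2;23;23;35m[48;2;255;80;180m🬺[38;2;255;80;180m[48;2;28;28;41m🬆[38;2;15;15;25m[48;2;35;35;50m🬰[38;2;255;80;180m[48;2;27;27;40m🬀[38;2;15;15;25m[48;2;35;35;50m🬰[0m
[38;2;255;80;180m[48;2;35;35;50m🬝[38;2;255;80;180m[48;2;28;28;41m🬊[38;2;255;80;180m[48;2;35;35;50m🬝[38;2;255;80;180m[48;2;23;23;35m🬀[38;2;35;35;50m[48;2;15;15;25m🬲[38;2;15;15;25m[48;2;35;35;50m🬎[38;2;35;35;50m[48;2;15;15;25m🬲[38;2;15;15;25m[48;2;35;35;50m🬎[38;2;35;35;50m[48;2;15;15;25m🬲[38;2;15;15;25m[48;2;35;35;50m🬎[0m
[38;2;15;15;25m[48;2;15;15;25m [38;2;15;15;25m[48;2;15;15;25m [38;2;35;35;50m[48;2;15;15;25m▌[38;2;15;15;25m[48;2;15;15;25m [38;2;35;35;50m[48;2;15;15;25m▌[38;2;15;15;25m[48;2;15;15;25m [38;2;35;35;50m[48;2;15;15;25m▌[38;2;15;15;25m[48;2;15;15;25m [38;2;35;35;50m[48;2;15;15;25m▌[38;2;15;15;25m[48;2;15;15;25m [0m
</frame>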